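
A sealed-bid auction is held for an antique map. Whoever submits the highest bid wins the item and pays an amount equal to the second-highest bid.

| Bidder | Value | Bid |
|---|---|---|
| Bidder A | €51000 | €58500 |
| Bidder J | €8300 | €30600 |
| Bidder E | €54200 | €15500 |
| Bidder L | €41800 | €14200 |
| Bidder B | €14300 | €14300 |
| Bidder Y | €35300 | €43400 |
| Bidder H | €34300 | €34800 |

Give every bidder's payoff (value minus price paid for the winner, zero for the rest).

Bids in descending order: Bidder A €58500; Bidder Y €43400; Bidder H €34800; Bidder J €30600; Bidder E €15500; Bidder B €14300; Bidder L €14200.
Bidder A has the top bid and wins; the price is the second-highest bid, €43400.
Bidder A's payoff = €51000 − €43400 = €7600. All other bidders lose, so their payoff is 0.

Payoffs: Bidder A €7600, Bidder J €0, Bidder E €0, Bidder L €0, Bidder B €0, Bidder Y €0, Bidder H €0.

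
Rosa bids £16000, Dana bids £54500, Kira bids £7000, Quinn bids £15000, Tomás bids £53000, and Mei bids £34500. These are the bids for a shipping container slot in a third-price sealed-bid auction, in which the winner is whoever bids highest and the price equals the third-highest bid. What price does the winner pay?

Ranking the bids: Dana £54500 > Tomás £53000 > Mei £34500 > Rosa £16000 > Quinn £15000 > Kira £7000.
Dana is the highest bidder, so Dana wins.
Under the third-price rule, the price is the third-highest bid: £34500.

The winner pays £34500.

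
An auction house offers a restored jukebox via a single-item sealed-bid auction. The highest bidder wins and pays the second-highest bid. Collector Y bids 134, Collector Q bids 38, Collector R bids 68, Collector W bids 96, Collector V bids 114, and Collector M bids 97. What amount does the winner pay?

Ordered from highest: Collector Y 134 > Collector V 114 > Collector M 97 > Collector W 96 > Collector R 68 > Collector Q 38.
Collector Y has the highest bid, so Collector Y wins.
The second-highest bid is 114, so that is what Collector Y pays.

Price paid: 114.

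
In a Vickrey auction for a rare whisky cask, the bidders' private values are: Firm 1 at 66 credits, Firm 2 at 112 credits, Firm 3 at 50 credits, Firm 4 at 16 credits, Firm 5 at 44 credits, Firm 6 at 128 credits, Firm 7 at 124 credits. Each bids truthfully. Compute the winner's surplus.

Sorted high to low: Firm 6 128 credits; Firm 7 124 credits; Firm 2 112 credits; Firm 1 66 credits; Firm 3 50 credits; Firm 5 44 credits; Firm 4 16 credits.
Firm 6 wins with the top bid and pays the second-highest, 124 credits.
Surplus = 128 credits − 124 credits = 4 credits.

Winner's surplus: 4 credits.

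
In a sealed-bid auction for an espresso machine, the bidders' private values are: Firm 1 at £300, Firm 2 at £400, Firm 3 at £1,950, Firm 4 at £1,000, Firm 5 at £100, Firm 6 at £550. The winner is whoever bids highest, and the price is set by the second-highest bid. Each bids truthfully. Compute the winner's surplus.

Ranking the bids: Firm 3 £1,950 > Firm 4 £1,000 > Firm 6 £550 > Firm 2 £400 > Firm 1 £300 > Firm 5 £100.
Firm 3 wins with the top bid and pays the second-highest, £1,000.
Surplus = £1,950 − £1,000 = £950.

£950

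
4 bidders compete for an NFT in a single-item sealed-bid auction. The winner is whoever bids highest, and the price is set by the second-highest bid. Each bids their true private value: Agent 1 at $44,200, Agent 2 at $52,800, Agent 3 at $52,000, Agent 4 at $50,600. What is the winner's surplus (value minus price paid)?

Surplus = $800.

Bids in descending order: Agent 2 $52,800, then Agent 3 $52,000, then Agent 4 $50,600, then Agent 1 $44,200.
Agent 2 wins with the top bid and pays the second-highest, $52,000.
Surplus = $52,800 − $52,000 = $800.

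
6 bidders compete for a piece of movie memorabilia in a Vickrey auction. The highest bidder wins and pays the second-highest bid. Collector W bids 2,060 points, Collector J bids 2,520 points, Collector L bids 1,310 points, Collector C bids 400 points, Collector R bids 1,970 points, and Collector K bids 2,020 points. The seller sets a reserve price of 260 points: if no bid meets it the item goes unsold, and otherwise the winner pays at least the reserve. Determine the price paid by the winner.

2,060 points

Ranking the bids: Collector J 2,520 points > Collector W 2,060 points > Collector K 2,020 points > Collector R 1,970 points > Collector L 1,310 points > Collector C 400 points.
Collector J has the highest bid, so Collector J wins.
The second-highest bid is 2,060 points, which exceeds the reserve, so that sets the price.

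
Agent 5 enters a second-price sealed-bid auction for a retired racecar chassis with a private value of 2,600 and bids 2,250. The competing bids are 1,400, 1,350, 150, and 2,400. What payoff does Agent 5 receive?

Highest competing bid: 2,400.
Agent 5's bid 2,250 is not the highest, so Agent 5 loses, pays nothing, and earns zero payoff.

0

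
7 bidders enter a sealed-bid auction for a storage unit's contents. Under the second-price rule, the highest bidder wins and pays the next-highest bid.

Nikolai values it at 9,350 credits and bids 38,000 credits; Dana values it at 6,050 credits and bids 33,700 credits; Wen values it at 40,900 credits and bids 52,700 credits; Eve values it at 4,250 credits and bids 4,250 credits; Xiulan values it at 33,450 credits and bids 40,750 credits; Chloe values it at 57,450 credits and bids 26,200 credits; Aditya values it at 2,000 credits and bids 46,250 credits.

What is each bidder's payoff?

Bids in descending order: Wen 52,700 credits; Aditya 46,250 credits; Xiulan 40,750 credits; Nikolai 38,000 credits; Dana 33,700 credits; Chloe 26,200 credits; Eve 4,250 credits.
Wen has the top bid and wins; the price is the second-highest bid, 46,250 credits.
Wen's payoff = 40,900 credits − 46,250 credits = -5,350 credits. All other bidders lose, so their payoff is 0.

Nikolai 0 credits, Dana 0 credits, Wen -5,350 credits, Eve 0 credits, Xiulan 0 credits, Chloe 0 credits, Aditya 0 credits.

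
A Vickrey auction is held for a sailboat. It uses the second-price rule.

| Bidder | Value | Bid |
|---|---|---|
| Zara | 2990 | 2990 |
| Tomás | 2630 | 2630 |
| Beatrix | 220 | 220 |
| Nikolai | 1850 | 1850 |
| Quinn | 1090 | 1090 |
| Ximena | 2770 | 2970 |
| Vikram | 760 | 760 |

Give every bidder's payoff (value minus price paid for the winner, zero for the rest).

Payoffs: Zara 20, Tomás 0, Beatrix 0, Nikolai 0, Quinn 0, Ximena 0, Vikram 0.

Ranking the bids: Zara 2990 > Ximena 2970 > Tomás 2630 > Nikolai 1850 > Quinn 1090 > Vikram 760 > Beatrix 220.
Zara has the top bid and wins; the price is the second-highest bid, 2970.
Zara's payoff = 2990 − 2970 = 20. All other bidders lose, so their payoff is 0.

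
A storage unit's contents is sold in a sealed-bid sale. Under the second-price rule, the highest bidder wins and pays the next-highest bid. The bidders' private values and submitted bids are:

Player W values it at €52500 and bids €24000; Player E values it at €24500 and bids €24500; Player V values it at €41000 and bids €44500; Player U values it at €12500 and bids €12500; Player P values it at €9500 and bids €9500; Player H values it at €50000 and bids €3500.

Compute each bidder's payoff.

Player W €0, Player E €0, Player V €16500, Player U €0, Player P €0, Player H €0.

Bids in descending order: Player V €44500, then Player E €24500, then Player W €24000, then Player U €12500, then Player P €9500, then Player H €3500.
Player V has the top bid and wins; the price is the second-highest bid, €24500.
Player V's payoff = €41000 − €24500 = €16500. All other bidders lose, so their payoff is 0.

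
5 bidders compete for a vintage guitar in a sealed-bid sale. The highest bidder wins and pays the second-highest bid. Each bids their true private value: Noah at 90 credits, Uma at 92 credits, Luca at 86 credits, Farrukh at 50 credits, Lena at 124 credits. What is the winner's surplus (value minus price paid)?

Winner's surplus: 32 credits.

Ordered from highest: Lena 124 credits > Uma 92 credits > Noah 90 credits > Luca 86 credits > Farrukh 50 credits.
Lena wins with the top bid and pays the second-highest, 92 credits.
Surplus = 124 credits − 92 credits = 32 credits.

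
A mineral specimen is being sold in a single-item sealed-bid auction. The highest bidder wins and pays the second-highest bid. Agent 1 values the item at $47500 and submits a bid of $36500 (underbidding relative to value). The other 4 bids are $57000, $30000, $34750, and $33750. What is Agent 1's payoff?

$0

Highest competing bid: $57000.
Agent 1's bid $36500 is not the highest, so Agent 1 loses, pays nothing, and earns zero payoff.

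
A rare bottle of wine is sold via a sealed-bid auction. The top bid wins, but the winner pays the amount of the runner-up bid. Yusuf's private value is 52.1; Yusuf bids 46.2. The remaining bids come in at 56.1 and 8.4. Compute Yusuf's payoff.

0.0

Highest competing bid: 56.1.
Yusuf's bid 46.2 is not the highest, so Yusuf loses, pays nothing, and earns zero payoff.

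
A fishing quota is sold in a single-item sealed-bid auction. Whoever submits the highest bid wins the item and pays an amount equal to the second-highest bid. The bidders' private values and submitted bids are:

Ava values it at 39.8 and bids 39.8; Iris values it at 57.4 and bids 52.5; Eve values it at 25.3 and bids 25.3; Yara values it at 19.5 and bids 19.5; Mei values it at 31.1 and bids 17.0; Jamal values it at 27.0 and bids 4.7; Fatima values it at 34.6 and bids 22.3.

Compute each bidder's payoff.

Payoffs: Ava 0.0, Iris 17.6, Eve 0.0, Yara 0.0, Mei 0.0, Jamal 0.0, Fatima 0.0.

Ordered from highest: Iris 52.5; Ava 39.8; Eve 25.3; Fatima 22.3; Yara 19.5; Mei 17.0; Jamal 4.7.
Iris has the top bid and wins; the price is the second-highest bid, 39.8.
Iris's payoff = 57.4 − 39.8 = 17.6. All other bidders lose, so their payoff is 0.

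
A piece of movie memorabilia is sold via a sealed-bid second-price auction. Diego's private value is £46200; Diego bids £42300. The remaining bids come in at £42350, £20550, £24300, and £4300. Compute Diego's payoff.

Highest competing bid: £42350.
Diego's bid £42300 is not the highest, so Diego loses, pays nothing, and earns zero payoff.

Diego's payoff: £0.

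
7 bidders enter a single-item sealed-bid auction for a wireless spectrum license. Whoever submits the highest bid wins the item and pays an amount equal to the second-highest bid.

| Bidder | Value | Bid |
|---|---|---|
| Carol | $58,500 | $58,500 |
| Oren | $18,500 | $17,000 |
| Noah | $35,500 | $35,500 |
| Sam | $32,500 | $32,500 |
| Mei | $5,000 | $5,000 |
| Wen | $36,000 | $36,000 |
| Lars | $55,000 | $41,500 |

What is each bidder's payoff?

Payoffs: Carol $17,000, Oren $0, Noah $0, Sam $0, Mei $0, Wen $0, Lars $0.

Sorted high to low: Carol $58,500, then Lars $41,500, then Wen $36,000, then Noah $35,500, then Sam $32,500, then Oren $17,000, then Mei $5,000.
Carol has the top bid and wins; the price is the second-highest bid, $41,500.
Carol's payoff = $58,500 − $41,500 = $17,000. All other bidders lose, so their payoff is 0.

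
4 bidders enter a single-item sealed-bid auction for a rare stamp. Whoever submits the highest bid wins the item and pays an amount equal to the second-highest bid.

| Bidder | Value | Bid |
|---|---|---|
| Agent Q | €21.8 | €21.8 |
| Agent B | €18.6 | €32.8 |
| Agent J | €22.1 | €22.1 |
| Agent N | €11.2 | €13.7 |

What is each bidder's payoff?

Agent Q €0.0, Agent B -€3.5, Agent J €0.0, Agent N €0.0.

Bids in descending order: Agent B €32.8; Agent J €22.1; Agent Q €21.8; Agent N €13.7.
Agent B has the top bid and wins; the price is the second-highest bid, €22.1.
Agent B's payoff = €18.6 − €22.1 = -€3.5. All other bidders lose, so their payoff is 0.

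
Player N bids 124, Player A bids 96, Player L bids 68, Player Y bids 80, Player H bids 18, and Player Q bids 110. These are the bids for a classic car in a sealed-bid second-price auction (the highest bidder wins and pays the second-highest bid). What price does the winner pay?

Bids in descending order: Player N 124 > Player Q 110 > Player A 96 > Player Y 80 > Player L 68 > Player H 18.
Player N is the highest bidder, so Player N wins.
Under the second-price rule, the price is the second-highest bid: 110.

Price paid: 110.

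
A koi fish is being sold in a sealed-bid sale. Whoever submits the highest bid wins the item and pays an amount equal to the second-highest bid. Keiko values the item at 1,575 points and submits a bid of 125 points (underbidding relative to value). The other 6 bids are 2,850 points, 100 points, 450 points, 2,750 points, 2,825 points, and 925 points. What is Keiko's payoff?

Payoff = 0 points.

Highest competing bid: 2,850 points.
Keiko's bid 125 points is not the highest, so Keiko loses, pays nothing, and earns zero payoff.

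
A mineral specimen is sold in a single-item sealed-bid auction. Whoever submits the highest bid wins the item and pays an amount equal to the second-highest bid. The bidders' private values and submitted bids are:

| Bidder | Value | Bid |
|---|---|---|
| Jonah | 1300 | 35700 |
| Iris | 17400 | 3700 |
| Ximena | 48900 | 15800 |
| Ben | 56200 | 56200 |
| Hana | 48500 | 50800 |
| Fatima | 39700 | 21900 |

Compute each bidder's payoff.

Ranking the bids: Ben 56200 > Hana 50800 > Jonah 35700 > Fatima 21900 > Ximena 15800 > Iris 3700.
Ben has the top bid and wins; the price is the second-highest bid, 50800.
Ben's payoff = 56200 − 50800 = 5400. All other bidders lose, so their payoff is 0.

Payoffs: Jonah 0, Iris 0, Ximena 0, Ben 5400, Hana 0, Fatima 0.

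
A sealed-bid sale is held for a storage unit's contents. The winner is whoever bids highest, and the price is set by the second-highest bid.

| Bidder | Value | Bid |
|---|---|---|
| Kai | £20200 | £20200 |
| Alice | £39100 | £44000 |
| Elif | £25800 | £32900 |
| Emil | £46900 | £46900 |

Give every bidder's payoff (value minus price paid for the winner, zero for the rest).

Kai £0, Alice £0, Elif £0, Emil £2900.

Ranking the bids: Emil £46900 > Alice £44000 > Elif £32900 > Kai £20200.
Emil has the top bid and wins; the price is the second-highest bid, £44000.
Emil's payoff = £46900 − £44000 = £2900. All other bidders lose, so their payoff is 0.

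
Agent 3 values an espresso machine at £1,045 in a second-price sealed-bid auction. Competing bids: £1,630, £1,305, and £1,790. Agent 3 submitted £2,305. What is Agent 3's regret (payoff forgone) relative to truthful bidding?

The highest competing bid is £1,790.
Bidding truthfully at £1,045: the top bid is £1,790 (a rival), so Agent 3 loses. Payoff = £0.
Bidding £2,305: Agent 3 has the top bid, wins, and pays the second-highest bid £1,790. Payoff = £1,045 − £1,790 = -£745.
Regret = truthful payoff − actual payoff = £0 − -£745 = £745.
This is the dominant-strategy logic: truthful bidding weakly beats any alternative.

Payoff forgone: £745.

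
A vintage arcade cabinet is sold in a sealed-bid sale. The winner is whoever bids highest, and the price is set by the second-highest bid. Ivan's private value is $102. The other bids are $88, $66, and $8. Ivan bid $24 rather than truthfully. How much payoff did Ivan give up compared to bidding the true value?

The highest competing bid is $88.
Bidding truthfully at $102: Ivan has the top bid, wins, and pays the second-highest bid $88. Payoff = $102 − $88 = $14.
Bidding $24: the top bid is $88 (a rival), so Ivan loses. Payoff = $0.
Regret = truthful payoff − actual payoff = $14 − $0 = $14.
Deviating from a truthful bid can only lose payoff in a second-price auction — never gain.

Payoff forgone: $14.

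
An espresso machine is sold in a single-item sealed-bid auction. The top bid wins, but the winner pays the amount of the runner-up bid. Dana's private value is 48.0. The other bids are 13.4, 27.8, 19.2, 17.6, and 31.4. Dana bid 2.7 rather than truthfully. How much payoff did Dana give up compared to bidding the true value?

The highest competing bid is 31.4.
Bidding truthfully at 48.0: Dana has the top bid, wins, and pays the second-highest bid 31.4. Payoff = 48.0 − 31.4 = 16.6.
Bidding 2.7: the top bid is 31.4 (a rival), so Dana loses. Payoff = 0.0.
Regret = truthful payoff − actual payoff = 16.6 − 0.0 = 16.6.

Regret: 16.6.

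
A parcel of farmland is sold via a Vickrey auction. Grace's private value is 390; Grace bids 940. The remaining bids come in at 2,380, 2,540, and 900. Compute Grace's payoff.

Highest competing bid: 2,540.
Grace's bid 940 is not the highest, so Grace loses, pays nothing, and earns zero payoff.

Payoff = 0.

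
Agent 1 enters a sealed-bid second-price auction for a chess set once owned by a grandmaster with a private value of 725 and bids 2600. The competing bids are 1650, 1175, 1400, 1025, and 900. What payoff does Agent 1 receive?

Highest competing bid: 1650.
Agent 1's bid 2600 is the highest overall, so Agent 1 wins and pays the second-highest bid, 1650.
Payoff = value − price = 725 − 1650 = -925.
Overbidding won the item at a price above value — truthful bidding would have avoided this loss.

Payoff = -925.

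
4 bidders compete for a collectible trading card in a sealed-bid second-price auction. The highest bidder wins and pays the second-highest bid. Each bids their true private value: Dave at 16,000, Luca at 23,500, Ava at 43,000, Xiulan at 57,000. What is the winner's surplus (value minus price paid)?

Ordered from highest: Xiulan 57,000, then Ava 43,000, then Luca 23,500, then Dave 16,000.
Xiulan wins with the top bid and pays the second-highest, 43,000.
Surplus = 57,000 − 43,000 = 14,000.

14,000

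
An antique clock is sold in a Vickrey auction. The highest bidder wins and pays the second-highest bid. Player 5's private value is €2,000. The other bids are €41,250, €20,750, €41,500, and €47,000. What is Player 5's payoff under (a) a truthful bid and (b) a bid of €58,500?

The highest competing bid is €47,000.
Bidding truthfully at €2,000: the top bid is €47,000 (a rival), so Player 5 loses. Payoff = €0.
Bidding €58,500: Player 5 has the top bid, wins, and pays the second-highest bid €47,000. Payoff = €2,000 − €47,000 = -€45,000.
This is the dominant-strategy logic: truthful bidding weakly beats any alternative.

Truthful: €0; alternative: -€45,000.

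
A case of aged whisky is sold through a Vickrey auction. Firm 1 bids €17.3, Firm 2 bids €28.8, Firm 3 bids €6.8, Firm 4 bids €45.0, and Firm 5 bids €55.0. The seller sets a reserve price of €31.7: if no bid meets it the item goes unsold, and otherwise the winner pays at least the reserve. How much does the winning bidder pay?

Ranking the bids: Firm 5 €55.0 > Firm 4 €45.0 > Firm 2 €28.8 > Firm 1 €17.3 > Firm 3 €6.8.
Firm 5 has the highest bid, so Firm 5 wins.
The second-highest bid is €45.0, which exceeds the reserve, so that sets the price.

Price paid: €45.0.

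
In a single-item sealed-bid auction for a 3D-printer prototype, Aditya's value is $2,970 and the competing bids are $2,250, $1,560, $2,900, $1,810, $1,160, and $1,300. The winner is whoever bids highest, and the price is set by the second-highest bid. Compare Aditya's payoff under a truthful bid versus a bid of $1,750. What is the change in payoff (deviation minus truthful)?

The highest competing bid is $2,900.
Bidding truthfully at $2,970: Aditya has the top bid, wins, and pays the second-highest bid $2,900. Payoff = $2,970 − $2,900 = $70.
Bidding $1,750: the top bid is $2,900 (a rival), so Aditya loses. Payoff = $0.
Change = $0 − $70 = -$70.

Change in payoff: -$70.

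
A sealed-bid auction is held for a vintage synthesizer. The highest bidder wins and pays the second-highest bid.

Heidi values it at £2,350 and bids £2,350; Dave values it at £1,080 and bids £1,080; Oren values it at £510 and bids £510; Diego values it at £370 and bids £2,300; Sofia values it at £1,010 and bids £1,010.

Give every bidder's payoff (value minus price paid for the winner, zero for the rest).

Heidi £50, Dave £0, Oren £0, Diego £0, Sofia £0.

Bids in descending order: Heidi £2,350, then Diego £2,300, then Dave £1,080, then Sofia £1,010, then Oren £510.
Heidi has the top bid and wins; the price is the second-highest bid, £2,300.
Heidi's payoff = £2,350 − £2,300 = £50. All other bidders lose, so their payoff is 0.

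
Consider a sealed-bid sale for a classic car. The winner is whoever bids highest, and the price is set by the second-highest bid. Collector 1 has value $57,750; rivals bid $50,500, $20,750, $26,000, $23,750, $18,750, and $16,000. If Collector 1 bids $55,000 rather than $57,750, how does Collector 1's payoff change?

Change in payoff: $0.

The highest competing bid is $50,500.
Bidding truthfully at $57,750: Collector 1 has the top bid, wins, and pays the second-highest bid $50,500. Payoff = $57,750 − $50,500 = $7,250.
Bidding $55,000: Collector 1 has the top bid, wins, and pays the second-highest bid $50,500. Payoff = $57,750 − $50,500 = $7,250.
Change = $7,250 − $7,250 = $0.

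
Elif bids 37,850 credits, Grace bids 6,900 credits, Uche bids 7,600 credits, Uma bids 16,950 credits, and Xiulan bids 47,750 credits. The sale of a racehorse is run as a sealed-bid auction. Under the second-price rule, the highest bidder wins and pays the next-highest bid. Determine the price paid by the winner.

The winner pays 37,850 credits.

Sorted high to low: Xiulan 47,750 credits, then Elif 37,850 credits, then Uma 16,950 credits, then Uche 7,600 credits, then Grace 6,900 credits.
Xiulan has the highest bid, so Xiulan wins.
The second-highest bid is 37,850 credits, so that is what Xiulan pays.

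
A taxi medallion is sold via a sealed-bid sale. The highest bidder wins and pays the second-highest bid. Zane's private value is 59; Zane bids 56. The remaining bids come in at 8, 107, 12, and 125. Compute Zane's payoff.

Highest competing bid: 125.
Zane's bid 56 is not the highest, so Zane loses, pays nothing, and earns zero payoff.

0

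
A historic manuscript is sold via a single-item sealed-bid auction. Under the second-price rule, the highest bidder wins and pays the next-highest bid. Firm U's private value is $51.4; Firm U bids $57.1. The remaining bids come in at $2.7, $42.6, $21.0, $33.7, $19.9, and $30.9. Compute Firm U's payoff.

Highest competing bid: $42.6.
Firm U's bid $57.1 is the highest overall, so Firm U wins and pays the second-highest bid, $42.6.
Payoff = value − price = $51.4 − $42.6 = $8.8.

Firm U's payoff: $8.8.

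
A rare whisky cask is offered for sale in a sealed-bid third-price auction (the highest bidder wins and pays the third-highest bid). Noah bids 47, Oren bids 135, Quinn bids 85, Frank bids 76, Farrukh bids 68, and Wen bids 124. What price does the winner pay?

Bids in descending order: Oren 135 > Wen 124 > Quinn 85 > Frank 76 > Farrukh 68 > Noah 47.
Oren is the highest bidder, so Oren wins.
Under the third-price rule, the price is the third-highest bid: 85.

Price paid: 85.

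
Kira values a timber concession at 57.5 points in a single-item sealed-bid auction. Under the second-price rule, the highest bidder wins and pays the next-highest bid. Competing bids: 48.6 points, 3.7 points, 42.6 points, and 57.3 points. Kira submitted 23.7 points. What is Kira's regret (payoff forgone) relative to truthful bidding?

0.2 points

The highest competing bid is 57.3 points.
Bidding truthfully at 57.5 points: Kira has the top bid, wins, and pays the second-highest bid 57.3 points. Payoff = 57.5 points − 57.3 points = 0.2 points.
Bidding 23.7 points: the top bid is 57.3 points (a rival), so Kira loses. Payoff = 0.0 points.
Regret = truthful payoff − actual payoff = 0.2 points − 0.0 points = 0.2 points.
Deviating from a truthful bid can only lose payoff in a second-price auction — never gain.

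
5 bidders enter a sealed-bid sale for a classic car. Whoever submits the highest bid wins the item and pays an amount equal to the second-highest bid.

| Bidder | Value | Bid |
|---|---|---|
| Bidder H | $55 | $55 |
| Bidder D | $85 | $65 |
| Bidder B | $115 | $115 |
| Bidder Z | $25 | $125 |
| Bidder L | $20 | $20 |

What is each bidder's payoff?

Payoffs: Bidder H $0, Bidder D $0, Bidder B $0, Bidder Z -$90, Bidder L $0.

Bids in descending order: Bidder Z $125; Bidder B $115; Bidder D $65; Bidder H $55; Bidder L $20.
Bidder Z has the top bid and wins; the price is the second-highest bid, $115.
Bidder Z's payoff = $25 − $115 = -$90. All other bidders lose, so their payoff is 0.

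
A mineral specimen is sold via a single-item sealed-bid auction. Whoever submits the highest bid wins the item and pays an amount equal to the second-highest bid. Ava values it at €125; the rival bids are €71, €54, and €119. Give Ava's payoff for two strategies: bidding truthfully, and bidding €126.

The highest competing bid is €119.
Bidding truthfully at €125: Ava has the top bid, wins, and pays the second-highest bid €119. Payoff = €125 − €119 = €6.
Bidding €126: Ava has the top bid, wins, and pays the second-highest bid €119. Payoff = €125 − €119 = €6.

(a) €6  (b) €6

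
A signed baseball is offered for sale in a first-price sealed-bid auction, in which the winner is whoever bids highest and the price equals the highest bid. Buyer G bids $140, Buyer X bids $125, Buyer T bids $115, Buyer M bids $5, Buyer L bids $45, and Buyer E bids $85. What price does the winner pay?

$140

Ordered from highest: Buyer G $140, then Buyer X $125, then Buyer T $115, then Buyer E $85, then Buyer L $45, then Buyer M $5.
Buyer G is the highest bidder, so Buyer G wins.
Under the first-price rule, the price is the highest bid: $140.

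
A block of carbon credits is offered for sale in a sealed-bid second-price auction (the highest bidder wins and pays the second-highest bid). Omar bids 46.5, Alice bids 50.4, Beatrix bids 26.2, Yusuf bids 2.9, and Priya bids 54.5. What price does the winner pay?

Bids in descending order: Priya 54.5, then Alice 50.4, then Omar 46.5, then Beatrix 26.2, then Yusuf 2.9.
Priya is the highest bidder, so Priya wins.
Under the second-price rule, the price is the second-highest bid: 50.4.

The winner pays 50.4.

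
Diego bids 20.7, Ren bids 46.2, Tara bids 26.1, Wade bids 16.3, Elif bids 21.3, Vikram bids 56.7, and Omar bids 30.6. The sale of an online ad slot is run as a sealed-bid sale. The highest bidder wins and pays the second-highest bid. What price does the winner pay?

Bids in descending order: Vikram 56.7 > Ren 46.2 > Omar 30.6 > Tara 26.1 > Elif 21.3 > Diego 20.7 > Wade 16.3.
Vikram has the highest bid, so Vikram wins.
The second-highest bid is 46.2, so that is what Vikram pays.

46.2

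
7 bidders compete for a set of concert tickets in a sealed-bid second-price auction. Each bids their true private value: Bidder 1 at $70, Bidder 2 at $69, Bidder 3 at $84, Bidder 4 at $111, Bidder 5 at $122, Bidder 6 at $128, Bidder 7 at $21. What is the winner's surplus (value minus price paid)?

Ordered from highest: Bidder 6 $128, then Bidder 5 $122, then Bidder 4 $111, then Bidder 3 $84, then Bidder 1 $70, then Bidder 2 $69, then Bidder 7 $21.
Bidder 6 wins with the top bid and pays the second-highest, $122.
Surplus = $128 − $122 = $6.

Winner's surplus: $6.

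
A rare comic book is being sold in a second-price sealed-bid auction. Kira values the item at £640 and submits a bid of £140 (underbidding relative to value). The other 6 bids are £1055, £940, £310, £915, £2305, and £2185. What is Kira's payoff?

Kira's payoff: £0.

Highest competing bid: £2305.
Kira's bid £140 is not the highest, so Kira loses, pays nothing, and earns zero payoff.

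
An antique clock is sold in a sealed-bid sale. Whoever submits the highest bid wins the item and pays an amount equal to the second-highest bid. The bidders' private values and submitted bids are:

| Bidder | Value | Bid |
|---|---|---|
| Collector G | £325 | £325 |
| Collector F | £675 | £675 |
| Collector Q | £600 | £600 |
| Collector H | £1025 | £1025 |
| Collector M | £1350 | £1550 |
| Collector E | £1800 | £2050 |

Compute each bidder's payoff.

Sorted high to low: Collector E £2050; Collector M £1550; Collector H £1025; Collector F £675; Collector Q £600; Collector G £325.
Collector E has the top bid and wins; the price is the second-highest bid, £1550.
Collector E's payoff = £1800 − £1550 = £250. All other bidders lose, so their payoff is 0.

Collector G £0, Collector F £0, Collector Q £0, Collector H £0, Collector M £0, Collector E £250.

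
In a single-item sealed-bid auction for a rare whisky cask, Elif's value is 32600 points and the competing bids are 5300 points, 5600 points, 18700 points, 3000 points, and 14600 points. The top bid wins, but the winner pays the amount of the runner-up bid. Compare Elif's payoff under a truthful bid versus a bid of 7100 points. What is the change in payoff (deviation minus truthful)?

-13900 points

The highest competing bid is 18700 points.
Bidding truthfully at 32600 points: Elif has the top bid, wins, and pays the second-highest bid 18700 points. Payoff = 32600 points − 18700 points = 13900 points.
Bidding 7100 points: the top bid is 18700 points (a rival), so Elif loses. Payoff = 0 points.
Change = 0 points − 13900 points = -13900 points.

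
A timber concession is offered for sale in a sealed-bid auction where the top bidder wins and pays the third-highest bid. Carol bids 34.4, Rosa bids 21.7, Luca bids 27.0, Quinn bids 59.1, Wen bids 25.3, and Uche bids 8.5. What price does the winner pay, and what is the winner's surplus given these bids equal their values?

Price 27.0; surplus 32.1.

Ordered from highest: Quinn 59.1; Carol 34.4; Luca 27.0; Wen 25.3; Rosa 21.7; Uche 8.5.
Quinn is the highest bidder, so Quinn wins.
Under the third-price rule, the price is the third-highest bid: 27.0.
Surplus = 59.1 − 27.0 = 32.1.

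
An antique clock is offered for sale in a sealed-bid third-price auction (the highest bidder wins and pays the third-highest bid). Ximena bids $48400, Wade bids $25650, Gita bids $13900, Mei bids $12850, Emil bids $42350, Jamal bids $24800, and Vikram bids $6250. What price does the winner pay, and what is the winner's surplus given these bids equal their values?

Ranking the bids: Ximena $48400 > Emil $42350 > Wade $25650 > Jamal $24800 > Gita $13900 > Mei $12850 > Vikram $6250.
Ximena is the highest bidder, so Ximena wins.
Under the third-price rule, the price is the third-highest bid: $25650.
Surplus = $48400 − $25650 = $22750.

The winner pays $25650 for a surplus of $22750.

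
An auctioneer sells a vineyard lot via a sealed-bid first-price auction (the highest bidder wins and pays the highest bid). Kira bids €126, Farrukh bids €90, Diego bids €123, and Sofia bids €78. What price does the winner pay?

Price paid: €126.

Sorted high to low: Kira €126 > Diego €123 > Farrukh €90 > Sofia €78.
Kira is the highest bidder, so Kira wins.
Under the first-price rule, the price is the highest bid: €126.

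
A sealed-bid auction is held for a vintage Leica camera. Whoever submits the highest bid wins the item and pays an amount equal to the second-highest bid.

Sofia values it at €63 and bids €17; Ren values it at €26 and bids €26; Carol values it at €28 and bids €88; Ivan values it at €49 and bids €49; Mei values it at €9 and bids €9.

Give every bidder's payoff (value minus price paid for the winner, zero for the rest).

Bids in descending order: Carol €88 > Ivan €49 > Ren €26 > Sofia €17 > Mei €9.
Carol has the top bid and wins; the price is the second-highest bid, €49.
Carol's payoff = €28 − €49 = -€21. All other bidders lose, so their payoff is 0.

Sofia €0, Ren €0, Carol -€21, Ivan €0, Mei €0.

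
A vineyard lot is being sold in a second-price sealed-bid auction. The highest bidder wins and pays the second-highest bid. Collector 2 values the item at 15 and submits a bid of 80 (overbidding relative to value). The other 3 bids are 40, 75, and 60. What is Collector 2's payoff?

Payoff = -60.

Highest competing bid: 75.
Collector 2's bid 80 is the highest overall, so Collector 2 wins and pays the second-highest bid, 75.
Payoff = value − price = 15 − 75 = -60.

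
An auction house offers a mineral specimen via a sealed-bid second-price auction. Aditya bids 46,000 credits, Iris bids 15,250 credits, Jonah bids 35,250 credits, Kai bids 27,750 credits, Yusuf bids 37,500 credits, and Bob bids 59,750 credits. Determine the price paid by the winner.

Ordered from highest: Bob 59,750 credits > Aditya 46,000 credits > Yusuf 37,500 credits > Jonah 35,250 credits > Kai 27,750 credits > Iris 15,250 credits.
Bob has the highest bid, so Bob wins.
The second-highest bid is 46,000 credits, so that is what Bob pays.

The winner pays 46,000 credits.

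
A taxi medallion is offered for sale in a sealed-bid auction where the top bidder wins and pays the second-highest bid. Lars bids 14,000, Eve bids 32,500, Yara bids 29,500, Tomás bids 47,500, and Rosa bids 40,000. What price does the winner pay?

Ordered from highest: Tomás 47,500; Rosa 40,000; Eve 32,500; Yara 29,500; Lars 14,000.
Tomás is the highest bidder, so Tomás wins.
Under the second-price rule, the price is the second-highest bid: 40,000.

The winner pays 40,000.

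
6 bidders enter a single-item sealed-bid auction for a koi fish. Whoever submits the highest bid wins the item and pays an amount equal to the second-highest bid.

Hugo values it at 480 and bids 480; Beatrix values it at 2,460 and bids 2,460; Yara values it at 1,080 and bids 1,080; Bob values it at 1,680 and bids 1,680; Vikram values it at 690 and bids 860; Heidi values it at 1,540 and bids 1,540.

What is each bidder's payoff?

Ordered from highest: Beatrix 2,460; Bob 1,680; Heidi 1,540; Yara 1,080; Vikram 860; Hugo 480.
Beatrix has the top bid and wins; the price is the second-highest bid, 1,680.
Beatrix's payoff = 2,460 − 1,680 = 780. All other bidders lose, so their payoff is 0.

Payoffs: Hugo 0, Beatrix 780, Yara 0, Bob 0, Vikram 0, Heidi 0.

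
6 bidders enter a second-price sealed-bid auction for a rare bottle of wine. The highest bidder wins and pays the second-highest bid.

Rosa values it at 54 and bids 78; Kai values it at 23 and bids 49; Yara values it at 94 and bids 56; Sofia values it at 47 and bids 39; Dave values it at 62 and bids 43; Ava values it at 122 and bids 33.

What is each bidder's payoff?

Rosa -2, Kai 0, Yara 0, Sofia 0, Dave 0, Ava 0.

Bids in descending order: Rosa 78 > Yara 56 > Kai 49 > Dave 43 > Sofia 39 > Ava 33.
Rosa has the top bid and wins; the price is the second-highest bid, 56.
Rosa's payoff = 54 − 56 = -2. All other bidders lose, so their payoff is 0.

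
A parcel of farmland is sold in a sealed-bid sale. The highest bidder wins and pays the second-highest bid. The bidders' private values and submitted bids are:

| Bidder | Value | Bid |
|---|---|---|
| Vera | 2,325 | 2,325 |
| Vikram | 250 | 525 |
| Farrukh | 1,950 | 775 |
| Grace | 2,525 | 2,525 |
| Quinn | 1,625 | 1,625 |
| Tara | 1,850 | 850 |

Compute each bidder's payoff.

Sorted high to low: Grace 2,525 > Vera 2,325 > Quinn 1,625 > Tara 850 > Farrukh 775 > Vikram 525.
Grace has the top bid and wins; the price is the second-highest bid, 2,325.
Grace's payoff = 2,525 − 2,325 = 200. All other bidders lose, so their payoff is 0.

Vera 0, Vikram 0, Farrukh 0, Grace 200, Quinn 0, Tara 0.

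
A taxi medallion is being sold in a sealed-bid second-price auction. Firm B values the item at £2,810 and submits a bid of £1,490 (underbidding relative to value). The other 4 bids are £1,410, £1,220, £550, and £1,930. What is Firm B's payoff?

Highest competing bid: £1,930.
Firm B's bid £1,490 is not the highest, so Firm B loses, pays nothing, and earns zero payoff.

£0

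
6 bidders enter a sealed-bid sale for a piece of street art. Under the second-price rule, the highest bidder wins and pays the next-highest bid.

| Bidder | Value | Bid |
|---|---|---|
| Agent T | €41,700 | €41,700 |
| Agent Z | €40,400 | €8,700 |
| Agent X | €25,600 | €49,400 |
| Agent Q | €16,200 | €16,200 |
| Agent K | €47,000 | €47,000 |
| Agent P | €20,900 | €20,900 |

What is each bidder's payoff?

Ordered from highest: Agent X €49,400; Agent K €47,000; Agent T €41,700; Agent P €20,900; Agent Q €16,200; Agent Z €8,700.
Agent X has the top bid and wins; the price is the second-highest bid, €47,000.
Agent X's payoff = €25,600 − €47,000 = -€21,400. All other bidders lose, so their payoff is 0.

Agent T €0, Agent Z €0, Agent X -€21,400, Agent Q €0, Agent K €0, Agent P €0.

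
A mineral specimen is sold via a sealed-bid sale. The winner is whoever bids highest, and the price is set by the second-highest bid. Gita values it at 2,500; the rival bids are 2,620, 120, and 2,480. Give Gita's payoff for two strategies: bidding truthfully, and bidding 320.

Truthful: 0; alternative: 0.

The highest competing bid is 2,620.
Bidding truthfully at 2,500: the top bid is 2,620 (a rival), so Gita loses. Payoff = 0.
Bidding 320: the top bid is 2,620 (a rival), so Gita loses. Payoff = 0.
The bid only affects whether you win, not the price — here both bids land on the same side of the top rival bid, so the deviation is payoff-neutral.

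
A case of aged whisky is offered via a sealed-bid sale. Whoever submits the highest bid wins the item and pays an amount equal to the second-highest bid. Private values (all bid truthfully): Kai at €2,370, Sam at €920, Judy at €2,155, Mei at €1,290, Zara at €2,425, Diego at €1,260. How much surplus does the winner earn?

€55

Ordered from highest: Zara €2,425, then Kai €2,370, then Judy €2,155, then Mei €1,290, then Diego €1,260, then Sam €920.
Zara wins with the top bid and pays the second-highest, €2,370.
Surplus = €2,425 − €2,370 = €55.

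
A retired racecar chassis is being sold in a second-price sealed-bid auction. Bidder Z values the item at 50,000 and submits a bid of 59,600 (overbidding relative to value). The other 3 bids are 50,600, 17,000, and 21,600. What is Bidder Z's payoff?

Payoff = -600.

Highest competing bid: 50,600.
Bidder Z's bid 59,600 is the highest overall, so Bidder Z wins and pays the second-highest bid, 50,600.
Payoff = value − price = 50,000 − 50,600 = -600.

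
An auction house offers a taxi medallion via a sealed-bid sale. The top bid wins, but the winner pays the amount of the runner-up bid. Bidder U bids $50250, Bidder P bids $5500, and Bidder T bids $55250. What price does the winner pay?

Ranking the bids: Bidder T $55250; Bidder U $50250; Bidder P $5500.
Bidder T has the highest bid, so Bidder T wins.
The second-highest bid is $50250, so that is what Bidder T pays.

The winner pays $50250.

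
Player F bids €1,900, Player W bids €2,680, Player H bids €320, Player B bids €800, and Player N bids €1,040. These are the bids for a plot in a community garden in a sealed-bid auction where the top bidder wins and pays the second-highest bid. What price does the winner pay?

Price paid: €1,900.

Ranking the bids: Player W €2,680 > Player F €1,900 > Player N €1,040 > Player B €800 > Player H €320.
Player W is the highest bidder, so Player W wins.
Under the second-price rule, the price is the second-highest bid: €1,900.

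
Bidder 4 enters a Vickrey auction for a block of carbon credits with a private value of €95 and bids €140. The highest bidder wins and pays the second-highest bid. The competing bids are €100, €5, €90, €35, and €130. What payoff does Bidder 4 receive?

Payoff = -€35.

Highest competing bid: €130.
Bidder 4's bid €140 is the highest overall, so Bidder 4 wins and pays the second-highest bid, €130.
Payoff = value − price = €95 − €130 = -€35.
Overbidding won the item at a price above value — truthful bidding would have avoided this loss.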